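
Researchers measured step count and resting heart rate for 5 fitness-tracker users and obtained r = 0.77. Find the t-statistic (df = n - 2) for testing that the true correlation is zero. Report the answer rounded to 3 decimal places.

2.090

t = r·√(n−2) / √(1−r²) with r = 0.77, n = 5
  = 0.77·√3 / √(1 − 0.5929)
  = 0.77·1.732051 / 0.638044
  = 1.333679 / 0.638044 = 2.090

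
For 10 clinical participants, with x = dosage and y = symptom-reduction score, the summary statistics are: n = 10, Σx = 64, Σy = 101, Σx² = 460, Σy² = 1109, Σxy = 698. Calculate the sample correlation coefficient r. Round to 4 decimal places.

S_xy = nΣxy − ΣxΣy = 10·698 − 64·101 = 6980 − 6464 = 516
S_xx = nΣx² − (Σx)² = 10·460 − 64² = 4600 − 4096 = 504
S_yy = nΣy² − (Σy)² = 10·1109 − 101² = 11090 − 10201 = 889
r = S_xy / √(S_xx·S_yy) = 516 / √(504·889) = 516 / √448056 = 516 / 669.3699 = 0.7709

0.7709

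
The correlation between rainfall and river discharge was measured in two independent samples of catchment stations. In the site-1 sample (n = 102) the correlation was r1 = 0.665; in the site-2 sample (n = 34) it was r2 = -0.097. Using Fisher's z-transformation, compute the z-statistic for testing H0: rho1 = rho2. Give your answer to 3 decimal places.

4.368

z1 = atanh(0.665) = 0.801725,  z2 = atanh(-0.097) = -0.097306
SE = √(1/(n1−3) + 1/(n2−3)) = √(1/99 + 1/31) = √(0.0101010 + 0.0322581) = √0.0423591 = 0.205813
z = (z1 − z2)/SE = (0.801725 − (-0.097306)) / 0.205813 = 0.899031 / 0.205813 = 4.368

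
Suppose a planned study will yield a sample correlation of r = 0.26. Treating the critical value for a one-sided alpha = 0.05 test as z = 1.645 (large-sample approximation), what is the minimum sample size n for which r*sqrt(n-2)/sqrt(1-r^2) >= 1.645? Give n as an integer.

r√(n−2)/√(1−r²) ≥ 1.645  ⇔  n−2 ≥ (1.645)²·(1−r²)/r²
(1−r²)/r² = (1−0.0676)/0.0676 = 13.7929
n ≥ 2 + 2.706025·13.7929 = 2 + 37.3239 = 39.3239
⌈39.3239⌉ = 40

40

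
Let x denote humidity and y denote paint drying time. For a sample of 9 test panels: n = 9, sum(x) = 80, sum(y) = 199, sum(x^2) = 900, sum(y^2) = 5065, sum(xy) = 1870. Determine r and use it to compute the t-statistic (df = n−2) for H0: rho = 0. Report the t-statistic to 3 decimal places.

0.788

S_xy = nΣxy − ΣxΣy = 9·1870 − 80·199 = 16830 − 15920 = 910
S_xx = nΣx² − (Σx)² = 9·900 − 80² = 8100 − 6400 = 1700
S_yy = nΣy² − (Σy)² = 9·5065 − 199² = 45585 − 39601 = 5984
r = S_xy / √(S_xx·S_yy) = 910 / √(1700·5984) = 910 / √10172800 = 910 / 3189.4827 = 0.2853
t = r·√(n−2)/√(1−r²) = 0.2853·√7 / √(1−0.081396) = 0.754833 / 0.958438 = 0.788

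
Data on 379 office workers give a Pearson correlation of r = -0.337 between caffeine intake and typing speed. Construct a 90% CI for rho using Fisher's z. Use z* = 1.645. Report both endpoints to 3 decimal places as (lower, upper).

(-0.410, -0.260)

Fisher z: z_r = atanh(r) = ½·ln((1+(-0.337))/(1−(-0.337))) = -0.350704
SE(z) = 1/√(n−3) = 1/√376 = 0.051571
90% ⇒ z* = 1.645; margin = 1.645·0.051571 = 0.084834
CI on z-scale: (-0.435538, -0.265870)
Back-transform: tanh(-0.435538) = -0.409939, tanh(-0.265870) = -0.259778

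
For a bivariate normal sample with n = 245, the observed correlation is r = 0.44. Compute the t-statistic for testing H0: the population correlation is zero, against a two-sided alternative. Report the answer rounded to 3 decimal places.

1 − r² = 1 − 0.1936 = 0.8064;  √(1−r²) = 0.897998
√(n−2) = √243 = 15.588457
t = r·√(n−2)/√(1−r²) = 0.44 · 15.588457 / 0.897998 = 7.638

7.638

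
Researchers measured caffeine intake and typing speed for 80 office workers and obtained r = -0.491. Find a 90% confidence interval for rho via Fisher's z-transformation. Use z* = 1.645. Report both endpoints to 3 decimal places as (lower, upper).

(-0.620, -0.336)

z_r = atanh(-0.491) = -0.537377;  SE = 1/√(n−3) = 1/√77 = 0.113961
z-limits: -0.537377 ± 1.645·0.113961 = -0.537377 ± 0.187466 = [-0.724843, -0.349911]
ρ-limits: (tanh -0.724843, tanh -0.349911) = (-0.620, -0.336)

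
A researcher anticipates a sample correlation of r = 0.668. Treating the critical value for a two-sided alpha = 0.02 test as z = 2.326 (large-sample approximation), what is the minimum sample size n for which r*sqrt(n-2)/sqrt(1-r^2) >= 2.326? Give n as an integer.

r√(n−2)/√(1−r²) ≥ 2.326  ⇔  n−2 ≥ (2.326)²·(1−r²)/r²
(1−r²)/r² = (1−0.446224)/0.446224 = 1.2410
n ≥ 2 + 5.410276·1.2410 = 2 + 6.7142 = 8.7142
⌈8.7142⌉ = 9

9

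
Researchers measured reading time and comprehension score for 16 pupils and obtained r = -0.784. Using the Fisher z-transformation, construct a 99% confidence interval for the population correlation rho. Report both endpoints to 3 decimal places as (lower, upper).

Fisher z: z_r = atanh(r) = ½·ln((1+(-0.784))/(1−(-0.784))) = -1.055667
SE(z) = 1/√(n−3) = 1/√13 = 0.277350
99% ⇒ z* = 2.576; margin = 2.576·0.277350 = 0.714454
CI on z-scale: (-1.770121, -0.341213)
Back-transform: tanh(-1.770121) = -0.943623, tanh(-0.341213) = -0.328560

(-0.944, -0.329)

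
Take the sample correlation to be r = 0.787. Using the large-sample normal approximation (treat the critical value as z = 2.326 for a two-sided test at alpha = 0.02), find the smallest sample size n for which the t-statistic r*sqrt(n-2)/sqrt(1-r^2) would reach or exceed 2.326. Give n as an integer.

6

r√(n−2)/√(1−r²) ≥ 2.326  ⇔  n−2 ≥ (2.326)²·(1−r²)/r²
(1−r²)/r² = (1−0.619369)/0.619369 = 0.6145
n ≥ 2 + 5.410276·0.6145 = 2 + 3.3246 = 5.3246
⌈5.3246⌉ = 6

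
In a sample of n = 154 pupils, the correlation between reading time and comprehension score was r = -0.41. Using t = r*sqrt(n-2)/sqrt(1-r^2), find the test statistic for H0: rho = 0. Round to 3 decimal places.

-5.542

1 − r² = 1 − 0.1681 = 0.8319;  √(1−r²) = 0.912086
√(n−2) = √152 = 12.328828
t = r·√(n−2)/√(1−r²) = -0.41 · 12.328828 / 0.912086 = -5.542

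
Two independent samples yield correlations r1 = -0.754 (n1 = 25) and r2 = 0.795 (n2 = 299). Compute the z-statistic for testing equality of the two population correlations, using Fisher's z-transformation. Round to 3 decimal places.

z1 = atanh(-0.754) = -0.982161,  z2 = atanh(0.795) = 1.084875
SE = √(1/(n1−3) + 1/(n2−3)) = √(1/22 + 1/296) = √(0.0454545 + 0.0033784) = √0.0488329 = 0.220982
z = (z1 − z2)/SE = (-0.982161 − 1.084875) / 0.220982 = -2.067036 / 0.220982 = -9.354

-9.354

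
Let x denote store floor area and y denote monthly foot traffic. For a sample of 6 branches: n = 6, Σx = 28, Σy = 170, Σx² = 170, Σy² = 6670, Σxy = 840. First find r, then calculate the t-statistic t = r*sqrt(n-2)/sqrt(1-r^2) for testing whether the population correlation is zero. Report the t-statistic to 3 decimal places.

S_xy = nΣxy − ΣxΣy = 6·840 − 28·170 = 5040 − 4760 = 280
S_xx = nΣx² − (Σx)² = 6·170 − 28² = 1020 − 784 = 236
S_yy = nΣy² − (Σy)² = 6·6670 − 170² = 40020 − 28900 = 11120
r = S_xy / √(S_xx·S_yy) = 280 / √(236·11120) = 280 / √2624320 = 280 / 1619.9753 = 0.1728
t = r·√(n−2)/√(1−r²) = 0.1728·√4 / √(1−0.029860) = 0.345600 / 0.984957 = 0.351

0.351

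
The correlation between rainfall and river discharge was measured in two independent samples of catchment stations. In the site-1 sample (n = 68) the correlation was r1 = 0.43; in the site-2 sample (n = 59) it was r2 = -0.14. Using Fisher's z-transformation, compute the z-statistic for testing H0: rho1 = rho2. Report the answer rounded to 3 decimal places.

Fisher z-transforms: z1 = atanh(0.43) = 0.459897, z2 = atanh(-0.14) = -0.140926; difference d = 0.600823
Var(d) = 1/65 + 1/56 = 0.0153846 + 0.0178571 = 0.0332417
z = d/√Var(d) = 0.600823 / √0.0332417 = 0.600823 / 0.182323 = 3.295

3.295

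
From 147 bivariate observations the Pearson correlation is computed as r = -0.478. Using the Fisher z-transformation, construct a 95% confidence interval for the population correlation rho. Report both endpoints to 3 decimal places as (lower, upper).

Fisher z: z_r = atanh(r) = ½·ln((1+(-0.478))/(1−(-0.478))) = -0.520389
SE(z) = 1/√(n−3) = 1/√144 = 0.083333
95% ⇒ z* = 1.960; margin = 1.960·0.083333 = 0.163333
CI on z-scale: (-0.683722, -0.357056)
Back-transform: tanh(-0.683722) = -0.593934, tanh(-0.357056) = -0.342618

(-0.594, -0.343)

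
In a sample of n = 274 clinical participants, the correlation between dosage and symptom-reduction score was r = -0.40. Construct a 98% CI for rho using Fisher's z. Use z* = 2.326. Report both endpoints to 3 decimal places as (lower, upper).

(-0.512, -0.275)

z_r = atanh(-0.40) = -0.423649;  SE = 1/√(n−3) = 1/√271 = 0.060746
z-limits: -0.423649 ± 2.326·0.060746 = -0.423649 ± 0.141295 = [-0.564944, -0.282354]
ρ-limits: (tanh -0.564944, tanh -0.282354) = (-0.512, -0.275)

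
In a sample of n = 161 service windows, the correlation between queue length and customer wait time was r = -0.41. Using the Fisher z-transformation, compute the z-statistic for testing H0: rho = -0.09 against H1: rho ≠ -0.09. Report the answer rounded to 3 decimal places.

Fisher z: atanh(-0.41) = -0.435611, atanh(-0.09) = -0.090244
z = (z_r − z_0)·√(n−3) = (-0.435611 − (-0.090244))·√158 = -0.345367 · 12.569805 = -4.341

-4.341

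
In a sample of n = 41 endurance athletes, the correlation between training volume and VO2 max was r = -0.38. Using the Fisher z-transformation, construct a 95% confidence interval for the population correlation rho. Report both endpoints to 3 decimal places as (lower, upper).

(-0.616, -0.082)

Fisher z: z_r = atanh(r) = ½·ln((1+(-0.38))/(1−(-0.38))) = -0.400060
SE(z) = 1/√(n−3) = 1/√38 = 0.162221
95% ⇒ z* = 1.960; margin = 1.960·0.162221 = 0.317953
CI on z-scale: (-0.718013, -0.082107)
Back-transform: tanh(-0.718013) = -0.615677, tanh(-0.082107) = -0.081923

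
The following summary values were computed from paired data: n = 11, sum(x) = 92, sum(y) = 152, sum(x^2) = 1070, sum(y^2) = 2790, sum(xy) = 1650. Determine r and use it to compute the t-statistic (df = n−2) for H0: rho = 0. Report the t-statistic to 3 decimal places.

4.497

S_xy = nΣxy − ΣxΣy = 11·1650 − 92·152 = 18150 − 13984 = 4166
S_xx = nΣx² − (Σx)² = 11·1070 − 92² = 11770 − 8464 = 3306
S_yy = nΣy² − (Σy)² = 11·2790 − 152² = 30690 − 23104 = 7586
r = S_xy / √(S_xx·S_yy) = 4166 / √(3306·7586) = 4166 / √25079316 = 4166 / 5007.9253 = 0.8319
t = r·√(n−2)/√(1−r²) = 0.8319·√9 / √(1−0.692058) = 2.495700 / 0.554925 = 4.497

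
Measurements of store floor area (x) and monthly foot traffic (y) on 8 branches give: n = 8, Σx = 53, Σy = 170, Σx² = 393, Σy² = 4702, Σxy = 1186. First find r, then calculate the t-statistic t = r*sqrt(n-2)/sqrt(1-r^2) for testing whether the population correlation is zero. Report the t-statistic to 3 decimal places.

Numerator: nΣxy − (Σx)(Σy) = 8·1186 − (53)(170) = 478
Denominator: √[(nΣx²−(Σx)²)(nΣy²−(Σy)²)]
  nΣx²−(Σx)² = 8·393 − 2809 = 335;  nΣy²−(Σy)² = 8·4702 − 28900 = 8716
  √(335·8716) = √2919860 = 1708.7598
r = 478 / 1708.7598 = 0.2797
t = r·√(n−2)/√(1−r²) = 0.2797·√6 / √(1−0.078232) = 0.685122 / 0.960087 = 0.714

0.714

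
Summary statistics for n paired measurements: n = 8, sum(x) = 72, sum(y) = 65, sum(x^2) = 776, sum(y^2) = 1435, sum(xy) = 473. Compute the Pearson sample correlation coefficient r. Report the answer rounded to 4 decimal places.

S_xy = nΣxy − ΣxΣy = 8·473 − 72·65 = 3784 − 4680 = -896
S_xx = nΣx² − (Σx)² = 8·776 − 72² = 6208 − 5184 = 1024
S_yy = nΣy² − (Σy)² = 8·1435 − 65² = 11480 − 4225 = 7255
r = S_xy / √(S_xx·S_yy) = -896 / √(1024·7255) = -896 / √7429120 = -896 / 2725.6412 = -0.3287

-0.3287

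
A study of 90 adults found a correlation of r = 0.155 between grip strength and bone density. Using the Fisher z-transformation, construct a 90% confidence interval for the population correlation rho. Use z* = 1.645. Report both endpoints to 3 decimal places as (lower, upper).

Fisher z: z_r = atanh(r) = ½·ln((1+0.155)/(1−0.155)) = 0.156259
SE(z) = 1/√(n−3) = 1/√87 = 0.107211
90% ⇒ z* = 1.645; margin = 1.645·0.107211 = 0.176362
CI on z-scale: (-0.020103, 0.332621)
Back-transform: tanh(-0.020103) = -0.020100, tanh(0.332621) = 0.320874

(-0.020, 0.321)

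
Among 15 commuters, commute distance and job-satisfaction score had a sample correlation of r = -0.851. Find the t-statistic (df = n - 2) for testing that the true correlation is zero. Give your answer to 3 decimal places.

1 − r² = 1 − 0.724201 = 0.275799;  √(1−r²) = 0.525166
√(n−2) = √13 = 3.605551
t = r·√(n−2)/√(1−r²) = -0.851 · 3.605551 / 0.525166 = -5.843

-5.843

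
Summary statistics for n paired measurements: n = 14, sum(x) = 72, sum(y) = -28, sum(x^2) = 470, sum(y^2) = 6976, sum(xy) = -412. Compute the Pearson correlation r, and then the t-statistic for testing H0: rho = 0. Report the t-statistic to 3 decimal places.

-1.181

S_xy = nΣxy − ΣxΣy = 14·(-412) − 72·(-28) = -5768 − (-2016) = -3752
S_xx = nΣx² − (Σx)² = 14·470 − 72² = 6580 − 5184 = 1396
S_yy = nΣy² − (Σy)² = 14·6976 − (-28)² = 97664 − 784 = 96880
r = S_xy / √(S_xx·S_yy) = -3752 / √(1396·96880) = -3752 / √135244480 = -3752 / 11629.4660 = -0.3226
t = r·√(n−2)/√(1−r²) = -0.3226·√12 / √(1−0.104071) = -1.117519 / 0.946535 = -1.181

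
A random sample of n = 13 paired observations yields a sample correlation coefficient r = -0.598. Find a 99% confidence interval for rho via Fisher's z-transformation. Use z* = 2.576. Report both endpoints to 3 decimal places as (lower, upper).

Fisher z: z_r = atanh(r) = ½·ln((1+(-0.598))/(1−(-0.598))) = -0.690028
SE(z) = 1/√(n−3) = 1/√10 = 0.316228
99% ⇒ z* = 2.576; margin = 2.576·0.316228 = 0.814603
CI on z-scale: (-1.504631, 0.124575)
Back-transform: tanh(-1.504631) = -0.905982, tanh(0.124575) = 0.123935

(-0.906, 0.124)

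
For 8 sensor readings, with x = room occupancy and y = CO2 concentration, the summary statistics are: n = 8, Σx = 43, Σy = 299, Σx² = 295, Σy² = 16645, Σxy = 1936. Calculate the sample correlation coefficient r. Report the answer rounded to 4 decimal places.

Numerator: nΣxy − (Σx)(Σy) = 8·1936 − (43)(299) = 2631
Denominator: √[(nΣx²−(Σx)²)(nΣy²−(Σy)²)]
  nΣx²−(Σx)² = 8·295 − 1849 = 511;  nΣy²−(Σy)² = 8·16645 − 89401 = 43759
  √(511·43759) = √22360849 = 4728.7259
r = 2631 / 4728.7259 = 0.5564

0.5564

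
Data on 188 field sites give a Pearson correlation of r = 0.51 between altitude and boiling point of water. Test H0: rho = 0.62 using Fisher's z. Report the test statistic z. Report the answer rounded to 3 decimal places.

z_r = atanh(0.51) = 0.562730,  z_0 = atanh(0.62) = 0.725005
SE = 1/√(n−3) = 1/√185 = 0.073521
z = (z_r − z_0)/SE = (0.562730 − 0.725005) / 0.073521 = -0.162275 / 0.073521 = -2.207

-2.207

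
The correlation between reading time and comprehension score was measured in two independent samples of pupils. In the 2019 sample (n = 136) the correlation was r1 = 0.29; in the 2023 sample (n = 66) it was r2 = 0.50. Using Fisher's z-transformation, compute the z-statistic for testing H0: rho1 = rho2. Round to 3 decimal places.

-1.639

Fisher z-transforms: z1 = atanh(0.29) = 0.298566, z2 = atanh(0.50) = 0.549306; difference d = -0.250740
Var(d) = 1/133 + 1/63 = 0.0075188 + 0.0158730 = 0.0233918
z = d/√Var(d) = -0.250740 / √0.0233918 = -0.250740 / 0.152944 = -1.639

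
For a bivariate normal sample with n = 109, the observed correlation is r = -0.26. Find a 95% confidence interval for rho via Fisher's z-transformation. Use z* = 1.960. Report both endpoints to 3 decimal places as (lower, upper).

(-0.427, -0.076)

Fisher z: z_r = atanh(r) = ½·ln((1+(-0.26))/(1−(-0.26))) = -0.266108
SE(z) = 1/√(n−3) = 1/√106 = 0.097129
95% ⇒ z* = 1.960; margin = 1.960·0.097129 = 0.190373
CI on z-scale: (-0.456481, -0.075735)
Back-transform: tanh(-0.456481) = -0.427212, tanh(-0.075735) = -0.075591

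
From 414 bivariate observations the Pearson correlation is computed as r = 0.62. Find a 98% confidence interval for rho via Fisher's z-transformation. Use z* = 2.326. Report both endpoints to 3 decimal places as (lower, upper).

Fisher z: z_r = atanh(r) = ½·ln((1+0.62)/(1−0.62)) = 0.725005
SE(z) = 1/√(n−3) = 1/√411 = 0.049326
98% ⇒ z* = 2.326; margin = 2.326·0.049326 = 0.114732
CI on z-scale: (0.610273, 0.839737)
Back-transform: tanh(0.610273) = 0.544319, tanh(0.839737) = 0.685670

(0.544, 0.686)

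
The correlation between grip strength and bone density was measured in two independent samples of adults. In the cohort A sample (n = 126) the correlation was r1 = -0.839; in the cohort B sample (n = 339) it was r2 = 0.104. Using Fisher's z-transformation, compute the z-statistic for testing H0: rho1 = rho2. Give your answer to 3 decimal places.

-12.546

z1 = atanh(-0.839) = -1.217786,  z2 = atanh(0.104) = 0.104377
SE = √(1/(n1−3) + 1/(n2−3)) = √(1/123 + 1/336) = √(0.0081301 + 0.0029762) = √0.0111063 = 0.105386
z = (z1 − z2)/SE = (-1.217786 − 0.104377) / 0.105386 = -1.322163 / 0.105386 = -12.546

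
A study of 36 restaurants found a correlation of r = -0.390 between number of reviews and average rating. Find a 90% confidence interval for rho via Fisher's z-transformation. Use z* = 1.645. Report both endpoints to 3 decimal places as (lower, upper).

z_r = atanh(-0.390) = -0.411800;  SE = 1/√(n−3) = 1/√33 = 0.174078
z-limits: -0.411800 ± 1.645·0.174078 = -0.411800 ± 0.286358 = [-0.698158, -0.125442]
ρ-limits: (tanh -0.698158, tanh -0.125442) = (-0.603, -0.125)

(-0.603, -0.125)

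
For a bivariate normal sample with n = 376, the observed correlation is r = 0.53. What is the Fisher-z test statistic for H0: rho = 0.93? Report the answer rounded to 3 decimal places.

-20.631

z_r = atanh(0.53) = 0.590145,  z_0 = atanh(0.93) = 1.658390
SE = 1/√(n−3) = 1/√373 = 0.051778
z = (z_r − z_0)/SE = (0.590145 − 1.658390) / 0.051778 = -1.068245 / 0.051778 = -20.631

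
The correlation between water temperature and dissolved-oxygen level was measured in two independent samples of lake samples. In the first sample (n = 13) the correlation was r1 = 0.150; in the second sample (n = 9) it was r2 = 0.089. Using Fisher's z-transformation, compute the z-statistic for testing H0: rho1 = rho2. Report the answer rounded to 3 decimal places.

z1 = atanh(0.150) = 0.151140,  z2 = atanh(0.089) = 0.089236
SE = √(1/(n1−3) + 1/(n2−3)) = √(1/10 + 1/6) = √(0.1000000 + 0.1666667) = √0.2666667 = 0.516398
z = (z1 − z2)/SE = (0.151140 − 0.089236) / 0.516398 = 0.061904 / 0.516398 = 0.120

0.120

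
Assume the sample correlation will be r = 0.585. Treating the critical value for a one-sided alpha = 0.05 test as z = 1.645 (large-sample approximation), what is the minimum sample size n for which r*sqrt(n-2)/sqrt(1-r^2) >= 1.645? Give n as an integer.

8

r√(n−2)/√(1−r²) ≥ 1.645  ⇔  n−2 ≥ (1.645)²·(1−r²)/r²
(1−r²)/r² = (1−0.342225)/0.342225 = 1.9221
n ≥ 2 + 2.706025·1.9221 = 2 + 5.2013 = 7.2013
⌈7.2013⌉ = 8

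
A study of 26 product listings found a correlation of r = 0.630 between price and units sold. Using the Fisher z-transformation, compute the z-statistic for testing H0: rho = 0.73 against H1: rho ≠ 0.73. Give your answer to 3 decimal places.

z_r = atanh(0.630) = 0.741416,  z_0 = atanh(0.73) = 0.928727
SE = 1/√(n−3) = 1/√23 = 0.208514
z = (z_r − z_0)/SE = (0.741416 − 0.928727) / 0.208514 = -0.187311 / 0.208514 = -0.898

-0.898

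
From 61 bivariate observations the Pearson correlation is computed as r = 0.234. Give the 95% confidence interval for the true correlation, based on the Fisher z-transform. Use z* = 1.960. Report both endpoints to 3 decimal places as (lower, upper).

(-0.019, 0.459)

z_r = atanh(0.234) = 0.238417;  SE = 1/√(n−3) = 1/√58 = 0.131306
z-limits: 0.238417 ± 1.960·0.131306 = 0.238417 ± 0.257360 = [-0.018943, 0.495777]
ρ-limits: (tanh -0.018943, tanh 0.495777) = (-0.019, 0.459)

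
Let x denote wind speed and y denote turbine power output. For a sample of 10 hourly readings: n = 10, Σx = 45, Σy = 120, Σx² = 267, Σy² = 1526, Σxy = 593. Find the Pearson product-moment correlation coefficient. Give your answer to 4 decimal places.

S_xy = nΣxy − ΣxΣy = 10·593 − 45·120 = 5930 − 5400 = 530
S_xx = nΣx² − (Σx)² = 10·267 − 45² = 2670 − 2025 = 645
S_yy = nΣy² − (Σy)² = 10·1526 − 120² = 15260 − 14400 = 860
r = S_xy / √(S_xx·S_yy) = 530 / √(645·860) = 530 / √554700 = 530 / 744.7818 = 0.7116

0.7116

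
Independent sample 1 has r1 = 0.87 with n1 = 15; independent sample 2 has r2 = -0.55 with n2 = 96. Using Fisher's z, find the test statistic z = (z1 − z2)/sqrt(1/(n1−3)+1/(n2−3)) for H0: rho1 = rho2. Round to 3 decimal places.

6.362

z1 = atanh(0.87) = 1.333080,  z2 = atanh(-0.55) = -0.618381
SE = √(1/(n1−3) + 1/(n2−3)) = √(1/12 + 1/93) = √(0.0833333 + 0.0107527) = √0.0940860 = 0.306734
z = (z1 − z2)/SE = (1.333080 − (-0.618381)) / 0.306734 = 1.951461 / 0.306734 = 6.362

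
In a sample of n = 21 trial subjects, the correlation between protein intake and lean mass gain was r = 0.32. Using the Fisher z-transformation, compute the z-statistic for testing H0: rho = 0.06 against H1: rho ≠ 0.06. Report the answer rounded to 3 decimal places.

1.152

z_r = atanh(0.32) = 0.331647,  z_0 = atanh(0.06) = 0.060072
SE = 1/√(n−3) = 1/√18 = 0.235702
z = (z_r − z_0)/SE = (0.331647 − 0.060072) / 0.235702 = 0.271575 / 0.235702 = 1.152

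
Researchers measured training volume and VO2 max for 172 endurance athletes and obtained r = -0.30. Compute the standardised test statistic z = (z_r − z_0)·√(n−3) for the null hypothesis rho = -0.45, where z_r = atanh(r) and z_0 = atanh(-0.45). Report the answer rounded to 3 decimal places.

z_r = atanh(-0.30) = -0.309520,  z_0 = atanh(-0.45) = -0.484700
SE = 1/√(n−3) = 1/√169 = 0.076923
z = (z_r − z_0)/SE = (-0.309520 − (-0.484700)) / 0.076923 = 0.175180 / 0.076923 = 2.277

2.277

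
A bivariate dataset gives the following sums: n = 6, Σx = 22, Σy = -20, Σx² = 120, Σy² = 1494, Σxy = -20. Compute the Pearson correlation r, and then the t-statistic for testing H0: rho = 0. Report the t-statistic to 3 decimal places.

0.462

S_xy = nΣxy − ΣxΣy = 6·(-20) − 22·(-20) = -120 − (-440) = 320
S_xx = nΣx² − (Σx)² = 6·120 − 22² = 720 − 484 = 236
S_yy = nΣy² − (Σy)² = 6·1494 − (-20)² = 8964 − 400 = 8564
r = S_xy / √(S_xx·S_yy) = 320 / √(236·8564) = 320 / √2021104 = 320 / 1421.6554 = 0.2251
t = r·√(n−2)/√(1−r²) = 0.2251·√4 / √(1−0.050670) = 0.450200 / 0.974336 = 0.462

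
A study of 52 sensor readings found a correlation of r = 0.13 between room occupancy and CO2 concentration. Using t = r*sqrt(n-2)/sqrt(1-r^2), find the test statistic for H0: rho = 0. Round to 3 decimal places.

1 − r² = 1 − 0.0169 = 0.9831;  √(1−r²) = 0.991514
√(n−2) = √50 = 7.071068
t = r·√(n−2)/√(1−r²) = 0.13 · 7.071068 / 0.991514 = 0.927

0.927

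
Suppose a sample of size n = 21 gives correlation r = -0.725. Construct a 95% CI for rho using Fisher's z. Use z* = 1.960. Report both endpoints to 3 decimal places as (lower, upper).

z_r = atanh(-0.725) = -0.918106;  SE = 1/√(n−3) = 1/√18 = 0.235702
z-limits: -0.918106 ± 1.960·0.235702 = -0.918106 ± 0.461976 = [-1.380082, -0.456130]
ρ-limits: (tanh -1.380082, tanh -0.456130) = (-0.881, -0.427)

(-0.881, -0.427)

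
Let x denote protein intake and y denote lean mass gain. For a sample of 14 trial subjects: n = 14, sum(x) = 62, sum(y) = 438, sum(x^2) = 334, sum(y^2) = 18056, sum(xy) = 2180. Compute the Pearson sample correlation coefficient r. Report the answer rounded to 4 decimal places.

0.4724

S_xy = nΣxy − ΣxΣy = 14·2180 − 62·438 = 30520 − 27156 = 3364
S_xx = nΣx² − (Σx)² = 14·334 − 62² = 4676 − 3844 = 832
S_yy = nΣy² − (Σy)² = 14·18056 − 438² = 252784 − 191844 = 60940
r = S_xy / √(S_xx·S_yy) = 3364 / √(832·60940) = 3364 / √50702080 = 3364 / 7120.5393 = 0.4724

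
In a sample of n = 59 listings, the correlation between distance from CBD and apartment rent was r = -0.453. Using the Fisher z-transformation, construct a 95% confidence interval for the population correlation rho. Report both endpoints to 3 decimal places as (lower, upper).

Fisher z: z_r = atanh(r) = ½·ln((1+(-0.453))/(1−(-0.453))) = -0.488468
SE(z) = 1/√(n−3) = 1/√56 = 0.133631
95% ⇒ z* = 1.960; margin = 1.960·0.133631 = 0.261917
CI on z-scale: (-0.750385, -0.226551)
Back-transform: tanh(-0.750385) = -0.635379, tanh(-0.226551) = -0.222753

(-0.635, -0.223)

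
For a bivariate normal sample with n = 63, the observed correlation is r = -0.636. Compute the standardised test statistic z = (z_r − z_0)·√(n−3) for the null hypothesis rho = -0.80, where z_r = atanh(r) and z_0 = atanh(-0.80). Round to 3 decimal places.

2.689

Fisher z: atanh(-0.636) = -0.751428, atanh(-0.80) = -1.098612
z = (z_r − z_0)·√(n−3) = (-0.751428 − (-1.098612))·√60 = 0.347184 · 7.745967 = 2.689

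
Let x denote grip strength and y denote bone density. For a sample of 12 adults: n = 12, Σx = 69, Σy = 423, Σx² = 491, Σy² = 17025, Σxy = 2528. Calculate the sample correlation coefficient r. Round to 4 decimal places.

Numerator: nΣxy − (Σx)(Σy) = 12·2528 − (69)(423) = 1149
Denominator: √[(nΣx²−(Σx)²)(nΣy²−(Σy)²)]
  nΣx²−(Σx)² = 12·491 − 4761 = 1131;  nΣy²−(Σy)² = 12·17025 − 178929 = 25371
  √(1131·25371) = √28694601 = 5356.7342
r = 1149 / 5356.7342 = 0.2145

0.2145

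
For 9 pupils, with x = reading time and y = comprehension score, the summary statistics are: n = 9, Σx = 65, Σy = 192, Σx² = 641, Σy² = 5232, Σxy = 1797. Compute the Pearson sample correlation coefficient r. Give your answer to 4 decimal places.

0.9295

Numerator: nΣxy − (Σx)(Σy) = 9·1797 − (65)(192) = 3693
Denominator: √[(nΣx²−(Σx)²)(nΣy²−(Σy)²)]
  nΣx²−(Σx)² = 9·641 − 4225 = 1544;  nΣy²−(Σy)² = 9·5232 − 36864 = 10224
  √(1544·10224) = √15785856 = 3973.1418
r = 3693 / 3973.1418 = 0.9295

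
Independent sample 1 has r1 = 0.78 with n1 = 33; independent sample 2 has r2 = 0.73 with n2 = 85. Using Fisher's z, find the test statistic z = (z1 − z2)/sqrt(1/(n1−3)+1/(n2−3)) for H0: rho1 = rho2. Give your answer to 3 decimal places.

0.547

z1 = atanh(0.78) = 1.045371,  z2 = atanh(0.73) = 0.928727
SE = √(1/(n1−3) + 1/(n2−3)) = √(1/30 + 1/82) = √(0.0333333 + 0.0121951) = √0.0455284 = 0.213374
z = (z1 − z2)/SE = (1.045371 − 0.928727) / 0.213374 = 0.116644 / 0.213374 = 0.547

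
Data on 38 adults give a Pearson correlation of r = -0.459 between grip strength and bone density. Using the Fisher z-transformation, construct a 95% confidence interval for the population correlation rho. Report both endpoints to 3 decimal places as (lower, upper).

Fisher z: z_r = atanh(r) = ½·ln((1+(-0.459))/(1−(-0.459))) = -0.496044
SE(z) = 1/√(n−3) = 1/√35 = 0.169031
95% ⇒ z* = 1.960; margin = 1.960·0.169031 = 0.331301
CI on z-scale: (-0.827345, -0.164743)
Back-transform: tanh(-0.827345) = -0.679048, tanh(-0.164743) = -0.163269

(-0.679, -0.163)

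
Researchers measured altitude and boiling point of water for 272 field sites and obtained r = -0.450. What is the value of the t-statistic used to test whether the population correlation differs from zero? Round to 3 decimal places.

-8.280

t = r·√(n−2) / √(1−r²) with r = -0.450, n = 272
  = -0.450·√270 / √(1 − 0.202500)
  = -0.450·16.431677 / 0.893029
  = -7.394255 / 0.893029 = -8.280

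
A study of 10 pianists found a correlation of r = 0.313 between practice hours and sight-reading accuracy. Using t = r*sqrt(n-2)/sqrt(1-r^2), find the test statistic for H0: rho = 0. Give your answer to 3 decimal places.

t = r·√(n−2) / √(1−r²) with r = 0.313, n = 10
  = 0.313·√8 / √(1 − 0.097969)
  = 0.313·2.828427 / 0.949753
  = 0.885298 / 0.949753 = 0.932

0.932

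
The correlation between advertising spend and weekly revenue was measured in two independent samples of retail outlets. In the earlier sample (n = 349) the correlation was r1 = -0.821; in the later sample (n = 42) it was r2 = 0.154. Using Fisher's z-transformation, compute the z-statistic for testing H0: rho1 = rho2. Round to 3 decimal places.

Fisher z-transforms: z1 = atanh(-0.821) = -1.159878, z2 = atanh(0.154) = 0.155235; difference d = -1.315113
Var(d) = 1/346 + 1/39 = 0.0028902 + 0.0256410 = 0.0285312
z = d/√Var(d) = -1.315113 / √0.0285312 = -1.315113 / 0.168912 = -7.786

-7.786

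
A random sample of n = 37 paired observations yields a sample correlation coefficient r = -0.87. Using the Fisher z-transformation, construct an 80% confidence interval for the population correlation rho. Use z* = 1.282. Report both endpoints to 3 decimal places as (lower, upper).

Fisher z: z_r = atanh(r) = ½·ln((1+(-0.87))/(1−(-0.87))) = -1.333080
SE(z) = 1/√(n−3) = 1/√34 = 0.171499
80% ⇒ z* = 1.282; margin = 1.282·0.171499 = 0.219862
CI on z-scale: (-1.552942, -1.113218)
Back-transform: tanh(-1.552942) = -0.914270, tanh(-1.113218) = -0.805197

(-0.914, -0.805)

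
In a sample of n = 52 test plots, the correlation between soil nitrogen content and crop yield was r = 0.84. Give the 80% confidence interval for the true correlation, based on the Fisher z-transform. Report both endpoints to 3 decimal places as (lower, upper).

Fisher z: z_r = atanh(r) = ½·ln((1+0.84)/(1−0.84)) = 1.221174
SE(z) = 1/√(n−3) = 1/√49 = 0.142857
80% ⇒ z* = 1.282; margin = 1.282·0.142857 = 0.183143
CI on z-scale: (1.038031, 1.404317)
Back-transform: tanh(1.038031) = 0.777109, tanh(1.404317) = 0.886281

(0.777, 0.886)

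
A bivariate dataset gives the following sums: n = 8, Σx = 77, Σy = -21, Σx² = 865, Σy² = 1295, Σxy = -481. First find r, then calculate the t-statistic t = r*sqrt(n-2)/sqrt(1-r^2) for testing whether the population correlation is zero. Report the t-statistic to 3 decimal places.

-2.481

S_xy = nΣxy − ΣxΣy = 8·(-481) − 77·(-21) = -3848 − (-1617) = -2231
S_xx = nΣx² − (Σx)² = 8·865 − 77² = 6920 − 5929 = 991
S_yy = nΣy² − (Σy)² = 8·1295 − (-21)² = 10360 − 441 = 9919
r = S_xy / √(S_xx·S_yy) = -2231 / √(991·9919) = -2231 / √9829729 = -2231 / 3135.2399 = -0.7116
t = r·√(n−2)/√(1−r²) = -0.7116·√6 / √(1−0.506375) = -1.743057 / 0.702585 = -2.481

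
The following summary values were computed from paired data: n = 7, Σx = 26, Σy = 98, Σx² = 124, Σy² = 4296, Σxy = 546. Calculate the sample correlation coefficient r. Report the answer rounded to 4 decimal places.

S_xy = nΣxy − ΣxΣy = 7·546 − 26·98 = 3822 − 2548 = 1274
S_xx = nΣx² − (Σx)² = 7·124 − 26² = 868 − 676 = 192
S_yy = nΣy² − (Σy)² = 7·4296 − 98² = 30072 − 9604 = 20468
r = S_xy / √(S_xx·S_yy) = 1274 / √(192·20468) = 1274 / √3929856 = 1274 / 1982.3864 = 0.6427

0.6427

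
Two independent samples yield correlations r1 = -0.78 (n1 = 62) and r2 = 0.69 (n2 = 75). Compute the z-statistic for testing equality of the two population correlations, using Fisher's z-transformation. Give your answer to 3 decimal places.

-10.782

z1 = atanh(-0.78) = -1.045371,  z2 = atanh(0.69) = 0.847956
SE = √(1/(n1−3) + 1/(n2−3)) = √(1/59 + 1/72) = √(0.0169492 + 0.0138889) = √0.0308381 = 0.175608
z = (z1 − z2)/SE = (-1.045371 − 0.847956) / 0.175608 = -1.893327 / 0.175608 = -10.782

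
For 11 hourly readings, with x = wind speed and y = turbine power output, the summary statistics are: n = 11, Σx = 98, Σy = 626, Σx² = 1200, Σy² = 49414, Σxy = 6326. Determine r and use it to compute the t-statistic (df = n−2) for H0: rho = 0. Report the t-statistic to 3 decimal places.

1.131

S_xy = nΣxy − ΣxΣy = 11·6326 − 98·626 = 69586 − 61348 = 8238
S_xx = nΣx² − (Σx)² = 11·1200 − 98² = 13200 − 9604 = 3596
S_yy = nΣy² − (Σy)² = 11·49414 − 626² = 543554 − 391876 = 151678
r = S_xy / √(S_xx·S_yy) = 8238 / √(3596·151678) = 8238 / √545434088 = 8238 / 23354.5304 = 0.3527
t = r·√(n−2)/√(1−r²) = 0.3527·√9 / √(1−0.124397) = 1.058100 / 0.935737 = 1.131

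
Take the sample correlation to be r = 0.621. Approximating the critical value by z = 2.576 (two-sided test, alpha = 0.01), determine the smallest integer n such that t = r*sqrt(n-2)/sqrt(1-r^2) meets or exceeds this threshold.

Need r·√(n−2)/√(1−r²) ≥ 2.576
√(n−2) ≥ 2.576·√(1−0.385641) / 0.621 = 2.576·0.783811 / 0.621 = 3.2514
n−2 ≥ 10.5716  ⇒  n ≥ 12.5716
Smallest integer n = 13

13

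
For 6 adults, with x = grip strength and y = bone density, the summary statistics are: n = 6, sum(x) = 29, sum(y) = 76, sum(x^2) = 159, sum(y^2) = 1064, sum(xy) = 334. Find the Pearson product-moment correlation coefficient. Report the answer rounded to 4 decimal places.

-0.7630

Numerator: nΣxy − (Σx)(Σy) = 6·334 − (29)(76) = -200
Denominator: √[(nΣx²−(Σx)²)(nΣy²−(Σy)²)]
  nΣx²−(Σx)² = 6·159 − 841 = 113;  nΣy²−(Σy)² = 6·1064 − 5776 = 608
  √(113·608) = √68704 = 262.1145
r = -200 / 262.1145 = -0.7630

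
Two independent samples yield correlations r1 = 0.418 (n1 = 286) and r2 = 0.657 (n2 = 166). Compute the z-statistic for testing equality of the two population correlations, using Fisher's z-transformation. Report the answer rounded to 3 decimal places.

z1 = atanh(0.418) = 0.445266,  z2 = atanh(0.657) = 0.787517
SE = √(1/(n1−3) + 1/(n2−3)) = √(1/283 + 1/163) = √(0.0035336 + 0.0061350) = √0.0096686 = 0.098329
z = (z1 − z2)/SE = (0.445266 − 0.787517) / 0.098329 = -0.342251 / 0.098329 = -3.481

-3.481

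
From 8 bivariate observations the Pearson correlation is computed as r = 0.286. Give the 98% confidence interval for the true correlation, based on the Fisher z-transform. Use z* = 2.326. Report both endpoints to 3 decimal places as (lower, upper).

Fisher z: z_r = atanh(r) = ½·ln((1+0.286)/(1−0.286)) = 0.294204
SE(z) = 1/√(n−3) = 1/√5 = 0.447214
98% ⇒ z* = 2.326; margin = 2.326·0.447214 = 1.040220
CI on z-scale: (-0.746016, 1.334424)
Back-transform: tanh(-0.746016) = -0.632766, tanh(1.334424) = 0.870326

(-0.633, 0.870)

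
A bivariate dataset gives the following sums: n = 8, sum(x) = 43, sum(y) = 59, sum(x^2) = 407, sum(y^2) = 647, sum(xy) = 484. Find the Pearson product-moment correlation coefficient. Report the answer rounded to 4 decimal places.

0.8645

Numerator: nΣxy − (Σx)(Σy) = 8·484 − (43)(59) = 1335
Denominator: √[(nΣx²−(Σx)²)(nΣy²−(Σy)²)]
  nΣx²−(Σx)² = 8·407 − 1849 = 1407;  nΣy²−(Σy)² = 8·647 − 3481 = 1695
  √(1407·1695) = √2384865 = 1544.3008
r = 1335 / 1544.3008 = 0.8645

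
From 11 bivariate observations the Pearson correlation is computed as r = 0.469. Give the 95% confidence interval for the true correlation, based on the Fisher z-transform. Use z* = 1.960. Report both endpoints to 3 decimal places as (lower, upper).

(-0.182, 0.834)

z_r = atanh(0.469) = 0.508788;  SE = 1/√(n−3) = 1/√8 = 0.353553
z-limits: 0.508788 ± 1.960·0.353553 = 0.508788 ± 0.692964 = [-0.184176, 1.201752]
ρ-limits: (tanh -0.184176, tanh 1.201752) = (-0.182, 0.834)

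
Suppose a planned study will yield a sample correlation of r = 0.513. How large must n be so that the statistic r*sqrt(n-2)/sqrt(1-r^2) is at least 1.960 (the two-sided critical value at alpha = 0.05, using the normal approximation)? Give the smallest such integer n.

13

r√(n−2)/√(1−r²) ≥ 1.960  ⇔  n−2 ≥ (1.960)²·(1−r²)/r²
(1−r²)/r² = (1−0.263169)/0.263169 = 2.7998
n ≥ 2 + 3.8416·2.7998 = 2 + 10.7557 = 12.7557
⌈12.7557⌉ = 13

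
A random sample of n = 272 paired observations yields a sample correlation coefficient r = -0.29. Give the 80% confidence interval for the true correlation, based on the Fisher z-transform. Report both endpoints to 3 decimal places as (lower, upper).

Fisher z: z_r = atanh(r) = ½·ln((1+(-0.29))/(1−(-0.29))) = -0.298566
SE(z) = 1/√(n−3) = 1/√269 = 0.060971
80% ⇒ z* = 1.282; margin = 1.282·0.060971 = 0.078165
CI on z-scale: (-0.376731, -0.220401)
Back-transform: tanh(-0.376731) = -0.359865, tanh(-0.220401) = -0.216900

(-0.360, -0.217)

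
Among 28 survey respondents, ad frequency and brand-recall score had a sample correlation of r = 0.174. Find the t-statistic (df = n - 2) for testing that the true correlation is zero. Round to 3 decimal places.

t = r·√(n−2) / √(1−r²) with r = 0.174, n = 28
  = 0.174·√26 / √(1 − 0.030276)
  = 0.174·5.099020 / 0.984746
  = 0.887229 / 0.984746 = 0.901

0.901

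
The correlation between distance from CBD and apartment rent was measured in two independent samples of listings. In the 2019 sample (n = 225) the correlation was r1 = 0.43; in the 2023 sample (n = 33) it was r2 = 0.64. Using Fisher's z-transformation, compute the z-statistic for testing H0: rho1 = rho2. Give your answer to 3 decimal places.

Fisher z-transforms: z1 = atanh(0.43) = 0.459897, z2 = atanh(0.64) = 0.758174; difference d = -0.298277
Var(d) = 1/222 + 1/30 = 0.0045045 + 0.0333333 = 0.0378378
z = d/√Var(d) = -0.298277 / √0.0378378 = -0.298277 / 0.194519 = -1.533

-1.533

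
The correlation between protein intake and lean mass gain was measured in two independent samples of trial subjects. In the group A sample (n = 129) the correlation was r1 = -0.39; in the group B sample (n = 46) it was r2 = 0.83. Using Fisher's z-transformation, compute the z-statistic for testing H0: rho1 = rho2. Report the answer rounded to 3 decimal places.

-9.059

z1 = atanh(-0.39) = -0.411800,  z2 = atanh(0.83) = 1.188136
SE = √(1/(n1−3) + 1/(n2−3)) = √(1/126 + 1/43) = √(0.0079365 + 0.0232558) = √0.0311923 = 0.176613
z = (z1 − z2)/SE = (-0.411800 − 1.188136) / 0.176613 = -1.599936 / 0.176613 = -9.059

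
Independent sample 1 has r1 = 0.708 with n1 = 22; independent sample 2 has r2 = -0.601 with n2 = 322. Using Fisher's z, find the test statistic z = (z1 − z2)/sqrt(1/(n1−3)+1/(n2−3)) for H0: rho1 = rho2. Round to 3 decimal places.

6.682

z1 = atanh(0.708) = 0.883162,  z2 = atanh(-0.601) = -0.694711
SE = √(1/(n1−3) + 1/(n2−3)) = √(1/19 + 1/319) = √(0.0526316 + 0.0031348) = √0.0557664 = 0.236149
z = (z1 − z2)/SE = (0.883162 − (-0.694711)) / 0.236149 = 1.577873 / 0.236149 = 6.682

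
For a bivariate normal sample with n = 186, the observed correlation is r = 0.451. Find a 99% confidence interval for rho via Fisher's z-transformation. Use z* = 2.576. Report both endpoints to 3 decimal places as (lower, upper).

z_r = atanh(0.451) = 0.485955;  SE = 1/√(n−3) = 1/√183 = 0.073922
z-limits: 0.485955 ± 2.576·0.073922 = 0.485955 ± 0.190423 = [0.295532, 0.676378]
ρ-limits: (tanh 0.295532, tanh 0.676378) = (0.287, 0.589)

(0.287, 0.589)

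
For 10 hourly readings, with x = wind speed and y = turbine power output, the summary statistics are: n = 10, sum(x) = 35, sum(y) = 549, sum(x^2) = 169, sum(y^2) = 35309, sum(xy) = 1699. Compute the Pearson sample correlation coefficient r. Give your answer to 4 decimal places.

-0.4538

S_xy = nΣxy − ΣxΣy = 10·1699 − 35·549 = 16990 − 19215 = -2225
S_xx = nΣx² − (Σx)² = 10·169 − 35² = 1690 − 1225 = 465
S_yy = nΣy² − (Σy)² = 10·35309 − 549² = 353090 − 301401 = 51689
r = S_xy / √(S_xx·S_yy) = -2225 / √(465·51689) = -2225 / √24035385 = -2225 / 4902.5896 = -0.4538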